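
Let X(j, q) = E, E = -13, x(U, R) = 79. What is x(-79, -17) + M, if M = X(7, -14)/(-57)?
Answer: 4516/57 ≈ 79.228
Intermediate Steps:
X(j, q) = -13
M = 13/57 (M = -13/(-57) = -1/57*(-13) = 13/57 ≈ 0.22807)
x(-79, -17) + M = 79 + 13/57 = 4516/57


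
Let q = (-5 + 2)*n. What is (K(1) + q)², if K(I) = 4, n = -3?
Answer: 169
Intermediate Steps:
q = 9 (q = (-5 + 2)*(-3) = -3*(-3) = 9)
(K(1) + q)² = (4 + 9)² = 13² = 169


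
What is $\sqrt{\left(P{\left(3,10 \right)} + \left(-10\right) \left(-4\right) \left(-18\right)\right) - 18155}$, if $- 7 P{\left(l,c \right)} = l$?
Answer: $\frac{4 i \sqrt{57806}}{7} \approx 137.39 i$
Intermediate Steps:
$P{\left(l,c \right)} = - \frac{l}{7}$
$\sqrt{\left(P{\left(3,10 \right)} + \left(-10\right) \left(-4\right) \left(-18\right)\right) - 18155} = \sqrt{\left(\left(- \frac{1}{7}\right) 3 + \left(-10\right) \left(-4\right) \left(-18\right)\right) - 18155} = \sqrt{\left(- \frac{3}{7} + 40 \left(-18\right)\right) - 18155} = \sqrt{\left(- \frac{3}{7} - 720\right) - 18155} = \sqrt{- \frac{5043}{7} - 18155} = \sqrt{- \frac{132128}{7}} = \frac{4 i \sqrt{57806}}{7}$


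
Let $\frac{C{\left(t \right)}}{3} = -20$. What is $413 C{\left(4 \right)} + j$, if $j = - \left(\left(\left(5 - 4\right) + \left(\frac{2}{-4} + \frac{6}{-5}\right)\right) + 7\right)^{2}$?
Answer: $- \frac{2481969}{100} \approx -24820.0$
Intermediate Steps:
$C{\left(t \right)} = -60$ ($C{\left(t \right)} = 3 \left(-20\right) = -60$)
$j = - \frac{3969}{100}$ ($j = - \left(\left(1 + \left(2 \left(- \frac{1}{4}\right) + 6 \left(- \frac{1}{5}\right)\right)\right) + 7\right)^{2} = - \left(\left(1 - \frac{17}{10}\right) + 7\right)^{2} = - \left(- \frac{7}{10} + 7\right)^{2} = - \left(\frac{63}{10}\right)^{2} = \left(-1\right) \frac{3969}{100} = - \frac{3969}{100} \approx -39.69$)
$413 C{\left(4 \right)} + j = 413 \left(-60\right) - \frac{3969}{100} = -24780 - \frac{3969}{100} = - \frac{2481969}{100}$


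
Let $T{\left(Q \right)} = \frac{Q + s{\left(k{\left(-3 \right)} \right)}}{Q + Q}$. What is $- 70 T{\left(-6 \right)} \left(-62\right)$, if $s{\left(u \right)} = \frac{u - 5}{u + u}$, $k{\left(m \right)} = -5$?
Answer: $\frac{5425}{3} \approx 1808.3$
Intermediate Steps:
$s{\left(u \right)} = \frac{-5 + u}{2 u}$
$T{\left(Q \right)} = \frac{1 + Q}{2 Q}$ ($T{\left(Q \right)} = \frac{Q + \frac{-5 - 5}{2 \left(-5\right)}}{Q + Q} = \frac{Q + \frac{1}{2} \left(- \frac{1}{5}\right) \left(-10\right)}{2 Q} = \left(Q + 1\right) \frac{1}{2 Q} = \left(1 + Q\right) \frac{1}{2 Q} = \frac{1 + Q}{2 Q}$)
$- 70 T{\left(-6 \right)} \left(-62\right) = - 70 \frac{1 - 6}{2 \left(-6\right)} \left(-62\right) = - 70 \cdot \frac{1}{2} \left(- \frac{1}{6}\right) \left(-5\right) \left(-62\right) = \left(-70\right) \frac{5}{12} \left(-62\right) = \left(- \frac{175}{6}\right) \left(-62\right) = \frac{5425}{3}$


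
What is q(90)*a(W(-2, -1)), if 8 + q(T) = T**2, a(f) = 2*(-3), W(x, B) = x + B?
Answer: -48552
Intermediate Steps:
W(x, B) = B + x
a(f) = -6
q(T) = -8 + T**2
q(90)*a(W(-2, -1)) = (-8 + 90**2)*(-6) = (-8 + 8100)*(-6) = 8092*(-6) = -48552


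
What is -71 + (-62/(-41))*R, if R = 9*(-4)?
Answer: -5143/41 ≈ -125.44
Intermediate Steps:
R = -36
-71 + (-62/(-41))*R = -71 - 62/(-41)*(-36) = -71 - 62*(-1/41)*(-36) = -71 + (62/41)*(-36) = -71 - 2232/41 = -5143/41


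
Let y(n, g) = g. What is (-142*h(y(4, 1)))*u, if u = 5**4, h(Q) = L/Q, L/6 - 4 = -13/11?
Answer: -16507500/11 ≈ -1.5007e+6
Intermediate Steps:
L = 186/11 (L = 24 + 6*(-13/11) = 24 - 78/11 = 186/11 ≈ 16.909)
h(Q) = 186/(11*Q)
u = 625
(-142*h(y(4, 1)))*u = -26412/(11*1)*625 = -26412/11*625 = -16507500/11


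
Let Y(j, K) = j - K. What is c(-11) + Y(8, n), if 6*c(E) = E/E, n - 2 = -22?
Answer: 169/6 ≈ 28.167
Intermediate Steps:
n = -20 (n = 2 - 22 = -20)
c(E) = ⅙ (c(E) = (E/E)/6 = (⅙)*1 = ⅙)
c(-11) + Y(8, n) = ⅙ + (8 - 1*(-20)) = ⅙ + (8 + 20) = ⅙ + 28 = 169/6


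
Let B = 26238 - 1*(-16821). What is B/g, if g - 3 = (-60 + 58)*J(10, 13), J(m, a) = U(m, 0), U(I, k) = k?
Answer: 14353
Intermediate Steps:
J(m, a) = 0
g = 3 (g = 3 + (-60 + 58)*0 = 3 - 2*0 = 3 + 0 = 3)
B = 43059 (B = 26238 + 16821 = 43059)
B/g = 43059/3 = 43059*(⅓) = 14353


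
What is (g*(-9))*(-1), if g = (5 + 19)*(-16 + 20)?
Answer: 864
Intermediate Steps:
g = 96 (g = 24*4 = 96)
(g*(-9))*(-1) = (96*(-9))*(-1) = -864*(-1) = 864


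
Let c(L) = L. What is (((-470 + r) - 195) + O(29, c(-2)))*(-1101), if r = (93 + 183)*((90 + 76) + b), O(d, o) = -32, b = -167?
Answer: 1071273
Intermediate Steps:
r = -276 (r = (93 + 183)*((90 + 76) - 167) = 276*(166 - 167) = 276*(-1) = -276)
(((-470 + r) - 195) + O(29, c(-2)))*(-1101) = (((-470 - 276) - 195) - 32)*(-1101) = ((-746 - 195) - 32)*(-1101) = (-941 - 32)*(-1101) = -973*(-1101) = 1071273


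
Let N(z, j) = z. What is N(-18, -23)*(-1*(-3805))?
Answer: -68490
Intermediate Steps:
N(-18, -23)*(-1*(-3805)) = -(-18)*(-3805) = -18*3805 = -68490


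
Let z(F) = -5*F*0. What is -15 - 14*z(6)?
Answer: -15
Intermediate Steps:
z(F) = 0
-15 - 14*z(6) = -15 - 14*0 = -15 + 0 = -15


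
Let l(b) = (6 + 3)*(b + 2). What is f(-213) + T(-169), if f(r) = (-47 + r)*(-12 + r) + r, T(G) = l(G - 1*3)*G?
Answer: 316857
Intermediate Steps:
l(b) = 18 + 9*b (l(b) = 9*(2 + b) = 18 + 9*b)
T(G) = G*(-9 + 9*G) (T(G) = (18 + 9*(G - 1*3))*G = (18 + 9*(G - 3))*G = (18 + 9*(-3 + G))*G = (18 + (-27 + 9*G))*G = (-9 + 9*G)*G = G*(-9 + 9*G))
f(r) = r + (-47 + r)*(-12 + r)
f(-213) + T(-169) = (564 + (-213)² - 58*(-213)) + 9*(-169)*(-1 - 169) = (564 + 45369 + 12354) + 9*(-169)*(-170) = 58287 + 258570 = 316857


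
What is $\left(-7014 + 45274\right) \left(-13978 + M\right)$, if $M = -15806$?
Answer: $-1139535840$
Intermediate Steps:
$\left(-7014 + 45274\right) \left(-13978 + M\right) = \left(-7014 + 45274\right) \left(-13978 - 15806\right) = 38260 \left(-29784\right) = -1139535840$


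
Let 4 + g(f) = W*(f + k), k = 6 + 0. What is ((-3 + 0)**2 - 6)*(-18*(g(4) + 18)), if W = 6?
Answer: -3996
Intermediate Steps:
k = 6
g(f) = 32 + 6*f (g(f) = -4 + 6*(f + 6) = -4 + 6*(6 + f) = -4 + (36 + 6*f) = 32 + 6*f)
((-3 + 0)**2 - 6)*(-18*(g(4) + 18)) = ((-3 + 0)**2 - 6)*(-18*((32 + 6*4) + 18)) = ((-3)**2 - 6)*(-18*((32 + 24) + 18)) = (9 - 6)*(-18*(56 + 18)) = 3*(-18*74) = 3*(-1332) = -3996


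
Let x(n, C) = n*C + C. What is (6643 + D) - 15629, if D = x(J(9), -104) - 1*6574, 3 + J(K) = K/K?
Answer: -15456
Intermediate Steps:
J(K) = -2 (J(K) = -3 + K/K = -3 + 1 = -2)
x(n, C) = C + C*n (x(n, C) = C*n + C = C + C*n)
D = -6470 (D = -104*(1 - 2) - 1*6574 = -104*(-1) - 6574 = 104 - 6574 = -6470)
(6643 + D) - 15629 = (6643 - 6470) - 15629 = 173 - 15629 = -15456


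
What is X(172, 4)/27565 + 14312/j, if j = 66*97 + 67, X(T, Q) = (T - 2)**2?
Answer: 116292876/35663597 ≈ 3.2608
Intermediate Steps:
X(T, Q) = (-2 + T)**2
j = 6469 (j = 6402 + 67 = 6469)
X(172, 4)/27565 + 14312/j = (-2 + 172)**2/27565 + 14312/6469 = 170**2*(1/27565) + 14312*(1/6469) = 28900*(1/27565) + 14312/6469 = 5780/5513 + 14312/6469 = 116292876/35663597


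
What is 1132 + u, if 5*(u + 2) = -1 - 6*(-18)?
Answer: 5757/5 ≈ 1151.4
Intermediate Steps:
u = 97/5 (u = -2 + (-1 - 6*(-18))/5 = -2 + (-1 + 108)/5 = -2 + (⅕)*107 = -2 + 107/5 = 97/5 ≈ 19.400)
1132 + u = 1132 + 97/5 = 5757/5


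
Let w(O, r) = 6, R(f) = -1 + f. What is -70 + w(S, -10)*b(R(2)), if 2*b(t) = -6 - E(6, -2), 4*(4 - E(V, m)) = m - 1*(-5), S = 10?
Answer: -391/4 ≈ -97.750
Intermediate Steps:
E(V, m) = 11/4 - m/4 (E(V, m) = 4 - (m - 1*(-5))/4 = 4 - (m + 5)/4 = 4 - (5 + m)/4 = 4 + (-5/4 - m/4) = 11/4 - m/4)
b(t) = -37/8 (b(t) = (-6 - (11/4 - 1/4*(-2)))/2 = (-6 - (11/4 + 1/2))/2 = (-6 - 1*13/4)/2 = (-6 - 13/4)/2 = (1/2)*(-37/4) = -37/8)
-70 + w(S, -10)*b(R(2)) = -70 + 6*(-37/8) = -70 - 111/4 = -391/4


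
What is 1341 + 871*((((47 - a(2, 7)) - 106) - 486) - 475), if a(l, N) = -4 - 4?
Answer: -880111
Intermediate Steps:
a(l, N) = -8
1341 + 871*((((47 - a(2, 7)) - 106) - 486) - 475) = 1341 + 871*((((47 - 1*(-8)) - 106) - 486) - 475) = 1341 + 871*((((47 + 8) - 106) - 486) - 475) = 1341 + 871*(((55 - 106) - 486) - 475) = 1341 + 871*((-51 - 486) - 475) = 1341 + 871*(-537 - 475) = 1341 + 871*(-1012) = 1341 - 881452 = -880111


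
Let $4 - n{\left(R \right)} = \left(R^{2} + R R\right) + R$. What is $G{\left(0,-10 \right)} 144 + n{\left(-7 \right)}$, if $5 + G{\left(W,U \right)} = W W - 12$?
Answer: $-2535$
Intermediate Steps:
$G{\left(W,U \right)} = -17 + W^{2}$ ($G{\left(W,U \right)} = -5 + \left(W W - 12\right) = -5 + \left(W^{2} - 12\right) = -5 + \left(-12 + W^{2}\right) = -17 + W^{2}$)
$n{\left(R \right)} = 4 - R - 2 R^{2}$ ($n{\left(R \right)} = 4 - \left(\left(R^{2} + R R\right) + R\right) = 4 - \left(\left(R^{2} + R^{2}\right) + R\right) = 4 - \left(2 R^{2} + R\right) = 4 - \left(R + 2 R^{2}\right) = 4 - R - 2 R^{2}$)
$G{\left(0,-10 \right)} 144 + n{\left(-7 \right)} = \left(-17 + 0^{2}\right) 144 - \left(-11 + 98\right) = \left(-17 + 0\right) 144 + \left(4 + 7 - 98\right) = \left(-17\right) 144 + \left(4 + 7 - 98\right) = -2448 - 87 = -2535$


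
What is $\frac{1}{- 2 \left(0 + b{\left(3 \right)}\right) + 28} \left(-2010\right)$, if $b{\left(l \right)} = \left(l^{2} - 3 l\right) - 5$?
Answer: $- \frac{1005}{19} \approx -52.895$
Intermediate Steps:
$b{\left(l \right)} = -5 + l^{2} - 3 l$
$\frac{1}{- 2 \left(0 + b{\left(3 \right)}\right) + 28} \left(-2010\right) = \frac{1}{- 2 \left(0 - \left(14 - 9\right)\right) + 28} \left(-2010\right) = \frac{1}{- 2 \left(0 - 5\right) + 28} \left(-2010\right) = \frac{1}{\left(-2\right) \left(-5\right) + 28} \left(-2010\right) = \frac{1}{10 + 28} \left(-2010\right) = \frac{1}{38} \left(-2010\right) = - \frac{1005}{19}$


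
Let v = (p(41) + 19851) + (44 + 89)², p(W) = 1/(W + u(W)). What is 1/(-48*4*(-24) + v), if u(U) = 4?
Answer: 45/1896661 ≈ 2.3726e-5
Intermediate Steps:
p(W) = 1/(4 + W) (p(W) = 1/(W + 4) = 1/(4 + W))
v = 1689301/45 (v = (1/(4 + 41) + 19851) + (44 + 89)² = (1/45 + 19851) + 133² = (1/45 + 19851) + 17689 = 893296/45 + 17689 = 1689301/45 ≈ 37540.)
1/(-48*4*(-24) + v) = 1/(-48*4*(-24) + 1689301/45) = 1/(-192*(-24) + 1689301/45) = 1/(4608 + 1689301/45) = 1/(1896661/45) = 45/1896661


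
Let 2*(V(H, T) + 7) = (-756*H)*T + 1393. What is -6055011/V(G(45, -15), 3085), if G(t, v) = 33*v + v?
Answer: -12110022/1189453979 ≈ -0.010181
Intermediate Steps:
G(t, v) = 34*v
V(H, T) = 1379/2 - 378*H*T (V(H, T) = -7 + ((-756*H)*T + 1393)/2 = -7 + (-756*H*T + 1393)/2 = -7 + (1393 - 756*H*T)/2 = -7 + (1393/2 - 378*H*T) = 1379/2 - 378*H*T)
-6055011/V(G(45, -15), 3085) = -6055011/(1379/2 - 378*34*(-15)*3085) = -6055011/(1379/2 - 378*(-510)*3085) = -6055011/(1379/2 + 594726300) = -6055011/1189453979/2 = -6055011*2/1189453979 = -12110022/1189453979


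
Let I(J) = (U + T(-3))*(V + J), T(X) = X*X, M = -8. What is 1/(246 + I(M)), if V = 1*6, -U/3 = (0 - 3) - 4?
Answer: 1/186 ≈ 0.0053763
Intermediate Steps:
T(X) = X²
U = 21 (U = -3*((0 - 3) - 4) = -3*(-3 - 4) = -3*(-7) = 21)
V = 6
I(J) = 180 + 30*J (I(J) = (21 + (-3)²)*(6 + J) = (21 + 9)*(6 + J) = 30*(6 + J) = 180 + 30*J)
1/(246 + I(M)) = 1/(246 + (180 + 30*(-8))) = 1/(246 + (180 - 240)) = 1/(246 - 60) = 1/186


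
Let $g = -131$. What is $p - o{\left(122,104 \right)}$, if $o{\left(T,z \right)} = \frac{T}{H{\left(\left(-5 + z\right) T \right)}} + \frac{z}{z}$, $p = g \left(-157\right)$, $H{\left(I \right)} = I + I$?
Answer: $\frac{4072067}{198} \approx 20566.0$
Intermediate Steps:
$H{\left(I \right)} = 2 I$
$p = 20567$ ($p = \left(-131\right) \left(-157\right) = 20567$)
$o{\left(T,z \right)} = 1 + \frac{1}{2 \left(-5 + z\right)}$ ($o{\left(T,z \right)} = \frac{T}{2 \left(-5 + z\right) T} + \frac{z}{z} = \frac{T}{2 T \left(-5 + z\right)} + 1 = T \frac{1}{2 T \left(-5 + z\right)} + 1 = \frac{1}{2 \left(-5 + z\right)} + 1 = 1 + \frac{1}{2 \left(-5 + z\right)}$)
$p - o{\left(122,104 \right)} = 20567 - \frac{- \frac{9}{2} + 104}{-5 + 104} = 20567 - \frac{1}{99} \cdot \frac{199}{2} = 20567 - \frac{199}{198} = \frac{4072067}{198}$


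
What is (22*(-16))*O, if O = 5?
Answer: -1760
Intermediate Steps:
(22*(-16))*O = (22*(-16))*5 = -352*5 = -1760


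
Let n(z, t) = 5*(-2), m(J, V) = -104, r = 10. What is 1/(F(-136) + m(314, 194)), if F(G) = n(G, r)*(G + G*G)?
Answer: -1/183704 ≈ -5.4435e-6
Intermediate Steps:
n(z, t) = -10
F(G) = -10*G - 10*G² (F(G) = -10*(G + G*G) = -10*(G + G²) = -10*G - 10*G²)
1/(F(-136) + m(314, 194)) = 1/(-10*(-136)*(1 - 136) - 104) = 1/(-10*(-136)*(-135) - 104) = 1/(-183600 - 104) = 1/(-183704) = -1/183704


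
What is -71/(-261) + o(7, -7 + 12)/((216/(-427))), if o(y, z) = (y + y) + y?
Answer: -86113/2088 ≈ -41.242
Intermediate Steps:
o(y, z) = 3*y (o(y, z) = 2*y + y = 3*y)
-71/(-261) + o(7, -7 + 12)/((216/(-427))) = -71/(-261) + (3*7)/((216/(-427))) = -71*(-1/261) + 21/((216*(-1/427))) = 71/261 + 21/(-216/427) = 71/261 + 21*(-427/216) = 71/261 - 2989/72 = -86113/2088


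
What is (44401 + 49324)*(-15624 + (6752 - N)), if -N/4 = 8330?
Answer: 2291388800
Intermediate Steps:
N = -33320 (N = -4*8330 = -33320)
(44401 + 49324)*(-15624 + (6752 - N)) = (44401 + 49324)*(-15624 + (6752 - 1*(-33320))) = 93725*(-15624 + (6752 + 33320)) = 93725*(-15624 + 40072) = 93725*24448 = 2291388800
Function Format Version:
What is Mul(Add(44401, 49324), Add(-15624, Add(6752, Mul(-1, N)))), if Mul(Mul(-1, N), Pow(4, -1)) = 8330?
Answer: 2291388800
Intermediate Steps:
N = -33320 (N = Mul(-4, 8330) = -33320)
Mul(Add(44401, 49324), Add(-15624, Add(6752, Mul(-1, N)))) = Mul(Add(44401, 49324), Add(-15624, Add(6752, Mul(-1, -33320)))) = Mul(93725, Add(-15624, Add(6752, 33320))) = Mul(93725, Add(-15624, 40072)) = Mul(93725, 24448) = 2291388800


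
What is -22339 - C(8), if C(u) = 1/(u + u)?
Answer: -357425/16 ≈ -22339.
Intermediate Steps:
C(u) = 1/(2*u)
-22339 - C(8) = -22339 - 1/(2*8) = -22339 - 1*1/16 = -22339 - 1/16 = -357425/16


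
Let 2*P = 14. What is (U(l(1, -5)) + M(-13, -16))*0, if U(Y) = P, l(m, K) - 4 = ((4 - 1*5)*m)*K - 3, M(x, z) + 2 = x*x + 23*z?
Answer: 0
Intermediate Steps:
P = 7 (P = (½)*14 = 7)
M(x, z) = -2 + x² + 23*z (M(x, z) = -2 + (x*x + 23*z) = -2 + (x² + 23*z) = -2 + x² + 23*z)
l(m, K) = 1 - K*m (l(m, K) = 4 + (((4 - 1*5)*m)*K - 3) = 4 + (((4 - 5)*m)*K - 3) = 4 + ((-m)*K - 3) = 4 + (-K*m - 3) = 4 + (-3 - K*m) = 1 - K*m)
U(Y) = 7
(U(l(1, -5)) + M(-13, -16))*0 = (7 + (-2 + (-13)² + 23*(-16)))*0 = (7 + (-2 + 169 - 368))*0 = (7 - 201)*0 = -194*0 = 0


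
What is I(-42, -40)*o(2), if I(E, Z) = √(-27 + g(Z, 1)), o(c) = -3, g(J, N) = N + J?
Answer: -3*I*√66 ≈ -24.372*I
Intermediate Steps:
g(J, N) = J + N
I(E, Z) = √(-26 + Z) (I(E, Z) = √(-27 + (Z + 1)) = √(-27 + (1 + Z)) = √(-26 + Z))
I(-42, -40)*o(2) = √(-26 - 40)*(-3) = √(-66)*(-3) = (I*√66)*(-3) = -3*I*√66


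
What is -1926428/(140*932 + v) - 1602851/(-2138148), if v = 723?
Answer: -3908689315591/280531432044 ≈ -13.933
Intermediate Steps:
-1926428/(140*932 + v) - 1602851/(-2138148) = -1926428/(140*932 + 723) - 1602851/(-2138148) = -1926428/(130480 + 723) - 1602851*(-1/2138148) = -1926428/131203 + 1602851/2138148 = -3908689315591/280531432044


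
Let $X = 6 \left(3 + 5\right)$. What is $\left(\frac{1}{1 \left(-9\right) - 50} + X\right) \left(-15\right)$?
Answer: $- \frac{42465}{59} \approx -719.75$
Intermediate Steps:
$X = 48$ ($X = 6 \cdot 8 = 48$)
$\left(\frac{1}{1 \left(-9\right) - 50} + X\right) \left(-15\right) = \left(\frac{1}{1 \left(-9\right) - 50} + 48\right) \left(-15\right) = \left(\frac{1}{-9 - 50} + 48\right) \left(-15\right) = \left(\frac{1}{-59} + 48\right) \left(-15\right) = \left(- \frac{1}{59} + 48\right) \left(-15\right) = \frac{2831}{59} \left(-15\right) = - \frac{42465}{59}$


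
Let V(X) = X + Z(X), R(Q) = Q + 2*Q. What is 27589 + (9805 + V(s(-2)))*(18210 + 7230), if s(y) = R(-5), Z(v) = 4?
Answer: 249186949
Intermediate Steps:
R(Q) = 3*Q
s(y) = -15 (s(y) = 3*(-5) = -15)
V(X) = 4 + X (V(X) = X + 4 = 4 + X)
27589 + (9805 + V(s(-2)))*(18210 + 7230) = 27589 + (9805 + (4 - 15))*(18210 + 7230) = 27589 + (9805 - 11)*25440 = 27589 + 9794*25440 = 27589 + 249159360 = 249186949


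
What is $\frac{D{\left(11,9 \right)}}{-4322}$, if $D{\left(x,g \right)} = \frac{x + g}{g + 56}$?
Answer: $- \frac{2}{28093} \approx -7.1192 \cdot 10^{-5}$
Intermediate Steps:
$D{\left(x,g \right)} = \frac{g + x}{56 + g}$
$\frac{D{\left(11,9 \right)}}{-4322} = \frac{\frac{1}{56 + 9} \left(9 + 11\right)}{-4322} = \frac{1}{65} \cdot 20 \left(- \frac{1}{4322}\right) = \frac{4}{13} \left(- \frac{1}{4322}\right) = - \frac{2}{28093}$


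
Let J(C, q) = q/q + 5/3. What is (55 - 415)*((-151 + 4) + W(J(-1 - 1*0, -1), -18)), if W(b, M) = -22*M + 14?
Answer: -94680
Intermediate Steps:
J(C, q) = 8/3 (J(C, q) = 1 + 5*(⅓) = 1 + 5/3 = 8/3)
W(b, M) = 14 - 22*M
(55 - 415)*((-151 + 4) + W(J(-1 - 1*0, -1), -18)) = (55 - 415)*((-151 + 4) + (14 - 22*(-18))) = -360*(-147 + (14 + 396)) = -360*(-147 + 410) = -360*263 = -94680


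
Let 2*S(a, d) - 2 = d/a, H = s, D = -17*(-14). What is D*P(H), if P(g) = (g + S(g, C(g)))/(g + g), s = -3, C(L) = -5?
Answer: 833/18 ≈ 46.278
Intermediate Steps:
D = 238
H = -3
S(a, d) = 1 + d/(2*a) (S(a, d) = 1 + (d/a)/2 = 1 + d/(2*a))
P(g) = (g + (-5/2 + g)/g)/(2*g) (P(g) = (g + (g + (½)*(-5))/g)/(g + g) = (g + (g - 5/2)/g)/((2*g)) = (g + (-5/2 + g)/g)*(1/(2*g)) = (g + (-5/2 + g)/g)/(2*g))
D*P(H) = 238*((¼)*(-5 + 2*(-3) + 2*(-3)²)/(-3)²) = 238*((¼)*(⅑)*(-5 - 6 + 2*9)) = 238*((¼)*(⅑)*(-5 - 6 + 18)) = 238*((¼)*(⅑)*7) = 238*(7/36) = 833/18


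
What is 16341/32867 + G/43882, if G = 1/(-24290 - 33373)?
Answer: 41348739631339/83165597365122 ≈ 0.49719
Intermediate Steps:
G = -1/57663 (G = 1/(-57663) = -1/57663 ≈ -1.7342e-5)
16341/32867 + G/43882 = 16341/32867 - 1/57663/43882 = 16341*(1/32867) - 1/57663*1/43882 = 16341/32867 - 1/2530367766 = 41348739631339/83165597365122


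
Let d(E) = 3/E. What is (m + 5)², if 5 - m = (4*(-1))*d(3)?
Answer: 196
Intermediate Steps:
m = 9 (m = 5 - 4*(-1)*3/3 = 5 - (-4)*3*(⅓) = 5 - (-4) = 5 - 1*(-4) = 5 + 4 = 9)
(m + 5)² = (9 + 5)² = 14² = 196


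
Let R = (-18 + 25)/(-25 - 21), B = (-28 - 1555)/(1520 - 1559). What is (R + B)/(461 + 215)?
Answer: 72545/1212744 ≈ 0.059819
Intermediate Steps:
B = 1583/39 (B = -1583/(-39) = -1583*(-1/39) = 1583/39 ≈ 40.590)
R = -7/46 (R = 7/(-46) = -1/46*7 = -7/46 ≈ -0.15217)
(R + B)/(461 + 215) = (-7/46 + 1583/39)/(461 + 215) = (72545/1794)/676 = (72545/1794)*(1/676) = 72545/1212744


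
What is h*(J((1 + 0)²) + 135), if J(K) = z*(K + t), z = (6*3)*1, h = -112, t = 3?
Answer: -23184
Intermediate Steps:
z = 18 (z = 18*1 = 18)
J(K) = 54 + 18*K (J(K) = 18*(K + 3) = 18*(3 + K) = 54 + 18*K)
h*(J((1 + 0)²) + 135) = -112*((54 + 18*(1 + 0)²) + 135) = -112*((54 + 18*1²) + 135) = -112*((54 + 18*1) + 135) = -112*((54 + 18) + 135) = -112*(72 + 135) = -112*207 = -23184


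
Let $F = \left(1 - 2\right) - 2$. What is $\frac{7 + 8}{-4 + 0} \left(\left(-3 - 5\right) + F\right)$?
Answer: $\frac{165}{4} \approx 41.25$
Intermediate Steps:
$F = -3$ ($F = -1 - 2 = -3$)
$\frac{7 + 8}{-4 + 0} \left(\left(-3 - 5\right) + F\right) = \frac{7 + 8}{-4 + 0} \left(\left(-3 - 5\right) - 3\right) = \frac{15}{-4} \left(\left(-3 - 5\right) - 3\right) = 15 \left(- \frac{1}{4}\right) \left(-8 - 3\right) = \left(- \frac{15}{4}\right) \left(-11\right) = \frac{165}{4}$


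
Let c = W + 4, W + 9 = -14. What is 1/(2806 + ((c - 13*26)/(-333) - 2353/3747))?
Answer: 138639/389082604 ≈ 0.00035632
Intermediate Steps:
W = -23 (W = -9 - 14 = -23)
c = -19 (c = -23 + 4 = -19)
1/(2806 + ((c - 13*26)/(-333) - 2353/3747)) = 1/(2806 + ((-19 - 13*26)/(-333) - 2353/3747)) = 1/(2806 + ((-19 - 338)*(-1/333) - 2353*1/3747)) = 1/(2806 + (-357*(-1/333) - 2353/3747)) = 1/(2806 + (119/111 - 2353/3747)) = 1/(2806 + 61570/138639) = 1/(389082604/138639) = 138639/389082604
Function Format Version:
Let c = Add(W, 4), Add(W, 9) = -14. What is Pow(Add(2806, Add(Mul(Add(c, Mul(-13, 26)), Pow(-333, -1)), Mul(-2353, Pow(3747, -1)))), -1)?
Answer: Rational(138639, 389082604) ≈ 0.00035632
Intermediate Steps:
W = -23 (W = Add(-9, -14) = -23)
c = -19 (c = Add(-23, 4) = -19)
Pow(Add(2806, Add(Mul(Add(c, Mul(-13, 26)), Pow(-333, -1)), Mul(-2353, Pow(3747, -1)))), -1) = Pow(Add(2806, Add(Mul(Add(-19, Mul(-13, 26)), Pow(-333, -1)), Mul(-2353, Pow(3747, -1)))), -1) = Pow(Add(2806, Add(Mul(Add(-19, -338), Rational(-1, 333)), Mul(-2353, Rational(1, 3747)))), -1) = Pow(Add(2806, Add(Mul(-357, Rational(-1, 333)), Rational(-2353, 3747))), -1) = Pow(Add(2806, Add(Rational(119, 111), Rational(-2353, 3747))), -1) = Pow(Add(2806, Rational(61570, 138639)), -1) = Pow(Rational(389082604, 138639), -1) = Rational(138639, 389082604)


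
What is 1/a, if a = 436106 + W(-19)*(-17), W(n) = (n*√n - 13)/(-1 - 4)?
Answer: 10901545/4753749317732 + 1615*I*√19/4753749317732 ≈ 2.2933e-6 + 1.4809e-9*I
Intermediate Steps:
W(n) = 13/5 - n^(3/2)/5 (W(n) = (n^(3/2) - 13)/(-5) = (-13 + n^(3/2))*(-⅕) = 13/5 - n^(3/2)/5)
a = 2180309/5 - 323*I*√19/5 (a = 436106 + (13/5 - (-19)*I*√19/5)*(-17) = 436106 + (13/5 + 19*I*√19/5)*(-17) = 436106 + (-221/5 - 323*I*√19/5) = 2180309/5 - 323*I*√19/5 ≈ 4.3606e+5 - 281.58*I)
1/a = 1/(2180309/5 - 323*I*√19/5)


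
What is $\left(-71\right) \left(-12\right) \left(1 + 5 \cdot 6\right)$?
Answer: $26412$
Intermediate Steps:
$\left(-71\right) \left(-12\right) \left(1 + 5 \cdot 6\right) = 852 \left(1 + 30\right) = 852 \cdot 31 = 26412$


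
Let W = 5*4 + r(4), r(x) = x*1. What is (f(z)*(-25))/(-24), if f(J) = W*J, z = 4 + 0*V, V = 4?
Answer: 100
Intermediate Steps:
r(x) = x
z = 4 (z = 4 + 0*4 = 4 + 0 = 4)
W = 24 (W = 5*4 + 4 = 20 + 4 = 24)
f(J) = 24*J
(f(z)*(-25))/(-24) = ((24*4)*(-25))/(-24) = (96*(-25))*(-1/24) = -2400*(-1/24) = 100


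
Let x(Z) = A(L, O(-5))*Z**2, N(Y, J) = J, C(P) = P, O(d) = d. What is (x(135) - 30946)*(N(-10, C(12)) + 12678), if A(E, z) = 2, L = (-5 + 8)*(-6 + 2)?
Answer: 69845760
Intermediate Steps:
L = -12 (L = 3*(-4) = -12)
x(Z) = 2*Z**2
(x(135) - 30946)*(N(-10, C(12)) + 12678) = (2*135**2 - 30946)*(12 + 12678) = (2*18225 - 30946)*12690 = (36450 - 30946)*12690 = 5504*12690 = 69845760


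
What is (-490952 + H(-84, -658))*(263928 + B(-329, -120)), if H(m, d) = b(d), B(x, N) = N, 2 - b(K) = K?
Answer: -129342951936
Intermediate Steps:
b(K) = 2 - K
H(m, d) = 2 - d
(-490952 + H(-84, -658))*(263928 + B(-329, -120)) = (-490952 + (2 - 1*(-658)))*(263928 - 120) = (-490952 + (2 + 658))*263808 = (-490952 + 660)*263808 = -490292*263808 = -129342951936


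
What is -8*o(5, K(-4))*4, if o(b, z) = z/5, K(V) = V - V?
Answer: 0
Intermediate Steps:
K(V) = 0
o(b, z) = z/5 (o(b, z) = z*(1/5) = z/5)
-8*o(5, K(-4))*4 = -8*0/5*4 = -8*0*4 = 0*4 = 0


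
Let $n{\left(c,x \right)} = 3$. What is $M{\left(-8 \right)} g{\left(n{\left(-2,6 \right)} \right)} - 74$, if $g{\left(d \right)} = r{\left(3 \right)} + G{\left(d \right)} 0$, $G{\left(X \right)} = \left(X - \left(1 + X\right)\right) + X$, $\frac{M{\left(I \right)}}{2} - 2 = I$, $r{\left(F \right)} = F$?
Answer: $-110$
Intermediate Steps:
$M{\left(I \right)} = 4 + 2 I$
$G{\left(X \right)} = -1 + X$
$g{\left(d \right)} = 3$ ($g{\left(d \right)} = 3 + \left(-1 + d\right) 0 = 3 + 0 = 3$)
$M{\left(-8 \right)} g{\left(n{\left(-2,6 \right)} \right)} - 74 = \left(4 + 2 \left(-8\right)\right) 3 - 74 = \left(4 - 16\right) 3 - 74 = \left(-12\right) 3 - 74 = -36 - 74 = -110$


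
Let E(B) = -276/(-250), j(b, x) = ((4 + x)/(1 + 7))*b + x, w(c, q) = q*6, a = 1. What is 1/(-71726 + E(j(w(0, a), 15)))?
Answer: -125/8965612 ≈ -1.3942e-5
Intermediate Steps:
w(c, q) = 6*q
j(b, x) = x + b*(1/2 + x/8) (j(b, x) = ((4 + x)/8)*b + x = ((4 + x)*(1/8))*b + x = (1/2 + x/8)*b + x = b*(1/2 + x/8) + x = x + b*(1/2 + x/8))
E(B) = 138/125 (E(B) = -276*(-1/250) = 138/125)
1/(-71726 + E(j(w(0, a), 15))) = 1/(-71726 + 138/125) = 1/(-8965612/125) = -125/8965612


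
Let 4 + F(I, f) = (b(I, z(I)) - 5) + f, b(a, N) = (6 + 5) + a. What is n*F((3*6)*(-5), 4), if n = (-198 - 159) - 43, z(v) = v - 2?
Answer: 33600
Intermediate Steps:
z(v) = -2 + v
b(a, N) = 11 + a
F(I, f) = 2 + I + f (F(I, f) = -4 + (((11 + I) - 5) + f) = -4 + ((6 + I) + f) = -4 + (6 + I + f) = 2 + I + f)
n = -400 (n = -357 - 43 = -400)
n*F((3*6)*(-5), 4) = -400*(2 + (3*6)*(-5) + 4) = -400*(2 + 18*(-5) + 4) = -400*(2 - 90 + 4) = -400*(-84) = 33600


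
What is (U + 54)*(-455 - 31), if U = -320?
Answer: 129276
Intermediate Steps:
(U + 54)*(-455 - 31) = (-320 + 54)*(-455 - 31) = -266*(-486) = 129276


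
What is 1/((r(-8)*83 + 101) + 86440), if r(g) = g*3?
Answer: 1/84549 ≈ 1.1827e-5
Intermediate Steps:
r(g) = 3*g
1/((r(-8)*83 + 101) + 86440) = 1/(((3*(-8))*83 + 101) + 86440) = 1/((-24*83 + 101) + 86440) = 1/((-1992 + 101) + 86440) = 1/(-1891 + 86440) = 1/84549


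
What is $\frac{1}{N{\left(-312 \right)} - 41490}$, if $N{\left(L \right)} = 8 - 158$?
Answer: $- \frac{1}{41640} \approx -2.4015 \cdot 10^{-5}$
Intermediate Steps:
$N{\left(L \right)} = -150$ ($N{\left(L \right)} = 8 - 158 = -150$)
$\frac{1}{N{\left(-312 \right)} - 41490} = \frac{1}{-150 - 41490} = \frac{1}{-41640} = - \frac{1}{41640}$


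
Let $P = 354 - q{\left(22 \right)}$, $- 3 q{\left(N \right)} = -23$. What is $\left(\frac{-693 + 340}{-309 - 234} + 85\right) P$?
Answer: $\frac{48321812}{1629} \approx 29663.0$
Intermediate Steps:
$q{\left(N \right)} = \frac{23}{3}$ ($q{\left(N \right)} = \left(- \frac{1}{3}\right) \left(-23\right) = \frac{23}{3}$)
$P = \frac{1039}{3}$ ($P = 354 - \frac{23}{3} = \frac{1039}{3} \approx 346.33$)
$\left(\frac{-693 + 340}{-309 - 234} + 85\right) P = \left(\frac{-693 + 340}{-309 - 234} + 85\right) \frac{1039}{3} = \left(- \frac{353}{-543} + 85\right) \frac{1039}{3} = \left(\left(-353\right) \left(- \frac{1}{543}\right) + 85\right) \frac{1039}{3} = \left(\frac{353}{543} + 85\right) \frac{1039}{3} = \frac{46508}{543} \cdot \frac{1039}{3} = \frac{48321812}{1629}$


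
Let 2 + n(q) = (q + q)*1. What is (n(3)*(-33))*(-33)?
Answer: 4356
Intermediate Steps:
n(q) = -2 + 2*q (n(q) = -2 + (q + q)*1 = -2 + (2*q)*1 = -2 + 2*q)
(n(3)*(-33))*(-33) = ((-2 + 2*3)*(-33))*(-33) = ((-2 + 6)*(-33))*(-33) = (4*(-33))*(-33) = -132*(-33) = 4356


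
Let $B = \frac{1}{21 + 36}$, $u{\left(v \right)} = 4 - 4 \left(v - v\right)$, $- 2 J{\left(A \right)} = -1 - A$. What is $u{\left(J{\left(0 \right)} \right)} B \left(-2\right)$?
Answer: $- \frac{8}{57} \approx -0.14035$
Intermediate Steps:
$J{\left(A \right)} = \frac{1}{2} + \frac{A}{2}$ ($J{\left(A \right)} = - \frac{-1 - A}{2} = \frac{1}{2} + \frac{A}{2}$)
$u{\left(v \right)} = 4$ ($u{\left(v \right)} = 4 - 0 = 4 + 0 = 4$)
$B = \frac{1}{57} \approx 0.017544$
$u{\left(J{\left(0 \right)} \right)} B \left(-2\right) = 4 \cdot \frac{1}{57} \left(-2\right) = \frac{4}{57} \left(-2\right) = - \frac{8}{57}$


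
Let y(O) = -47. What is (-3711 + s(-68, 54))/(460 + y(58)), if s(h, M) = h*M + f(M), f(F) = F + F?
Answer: -7275/413 ≈ -17.615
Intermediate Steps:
f(F) = 2*F
s(h, M) = 2*M + M*h (s(h, M) = h*M + 2*M = M*h + 2*M = 2*M + M*h)
(-3711 + s(-68, 54))/(460 + y(58)) = (-3711 + 54*(2 - 68))/(460 - 47) = (-3711 + 54*(-66))/413 = (-3711 - 3564)*(1/413) = -7275*1/413 = -7275/413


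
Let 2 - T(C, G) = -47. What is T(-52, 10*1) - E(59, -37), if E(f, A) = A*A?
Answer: -1320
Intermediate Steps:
E(f, A) = A²
T(C, G) = 49 (T(C, G) = 2 - 1*(-47) = 2 + 47 = 49)
T(-52, 10*1) - E(59, -37) = 49 - 1*(-37)² = 49 - 1*1369 = 49 - 1369 = -1320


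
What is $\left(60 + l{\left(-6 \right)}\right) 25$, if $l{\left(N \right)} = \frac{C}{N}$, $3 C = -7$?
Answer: $\frac{27175}{18} \approx 1509.7$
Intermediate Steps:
$C = - \frac{7}{3}$ ($C = \frac{1}{3} \left(-7\right) = - \frac{7}{3} \approx -2.3333$)
$l{\left(N \right)} = - \frac{7}{3 N}$
$\left(60 + l{\left(-6 \right)}\right) 25 = \left(60 - \frac{7}{3 \left(-6\right)}\right) 25 = \left(60 - - \frac{7}{18}\right) 25 = \left(60 + \frac{7}{18}\right) 25 = \frac{1087}{18} \cdot 25 = \frac{27175}{18}$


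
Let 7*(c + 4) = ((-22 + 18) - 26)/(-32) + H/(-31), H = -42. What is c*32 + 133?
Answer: 3359/217 ≈ 15.479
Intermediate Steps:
c = -12751/3472 (c = -4 + (((-22 + 18) - 26)/(-32) - 42/(-31))/7 = -4 + ((-4 - 26)*(-1/32) - 42*(-1/31))/7 = -4 + (-30*(-1/32) + 42/31)/7 = -4 + (15/16 + 42/31)/7 = -4 + (⅐)*(1137/496) = -4 + 1137/3472 = -12751/3472 ≈ -3.6725)
c*32 + 133 = -12751/3472*32 + 133 = -25502/217 + 133 = 3359/217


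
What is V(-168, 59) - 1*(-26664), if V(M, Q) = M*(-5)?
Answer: 27504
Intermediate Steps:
V(M, Q) = -5*M
V(-168, 59) - 1*(-26664) = -5*(-168) - 1*(-26664) = 840 + 26664 = 27504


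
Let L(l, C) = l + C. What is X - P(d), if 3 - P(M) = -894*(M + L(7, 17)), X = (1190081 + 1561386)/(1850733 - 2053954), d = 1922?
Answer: -353551812134/203221 ≈ -1.7397e+6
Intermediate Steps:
X = -2751467/203221 (X = 2751467/(-203221) = 2751467*(-1/203221) = -2751467/203221 ≈ -13.539)
L(l, C) = C + l
P(M) = 21459 + 894*M (P(M) = 3 - (-894)*(M + (17 + 7)) = 3 - (-894)*(M + 24) = 3 - (-894)*(24 + M) = 3 - (-21456 - 894*M) = 3 + (21456 + 894*M) = 21459 + 894*M)
X - P(d) = -2751467/203221 - (21459 + 894*1922) = -2751467/203221 - (21459 + 1718268) = -2751467/203221 - 1*1739727 = -2751467/203221 - 1739727 = -353551812134/203221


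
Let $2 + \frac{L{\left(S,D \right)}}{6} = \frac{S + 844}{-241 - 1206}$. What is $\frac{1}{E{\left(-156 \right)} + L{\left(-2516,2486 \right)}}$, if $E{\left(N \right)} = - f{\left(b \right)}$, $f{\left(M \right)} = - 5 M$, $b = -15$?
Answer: $- \frac{1447}{115857} \approx -0.01249$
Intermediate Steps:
$L{\left(S,D \right)} = - \frac{22428}{1447} - \frac{6 S}{1447}$ ($L{\left(S,D \right)} = -12 + 6 \frac{S + 844}{-241 - 1206} = -12 + 6 \frac{844 + S}{-1447} = -12 + 6 \left(844 + S\right) \left(- \frac{1}{1447}\right) = -12 + 6 \left(- \frac{844}{1447} - \frac{S}{1447}\right) = -12 - \left(\frac{5064}{1447} + \frac{6 S}{1447}\right) = - \frac{22428}{1447} - \frac{6 S}{1447}$)
$E{\left(N \right)} = -75$ ($E{\left(N \right)} = - \left(-5\right) \left(-15\right) = \left(-1\right) 75 = -75$)
$\frac{1}{E{\left(-156 \right)} + L{\left(-2516,2486 \right)}} = \frac{1}{-75 - \frac{7332}{1447}} = \frac{1}{- \frac{115857}{1447}} = - \frac{1447}{115857}$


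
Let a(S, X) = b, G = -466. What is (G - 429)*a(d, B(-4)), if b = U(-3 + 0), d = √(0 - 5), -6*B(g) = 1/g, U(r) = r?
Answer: 2685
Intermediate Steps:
B(g) = -1/(6*g)
d = I*√5 (d = √(-5) = I*√5 ≈ 2.2361*I)
b = -3 (b = -3 + 0 = -3)
a(S, X) = -3
(G - 429)*a(d, B(-4)) = (-466 - 429)*(-3) = -895*(-3) = 2685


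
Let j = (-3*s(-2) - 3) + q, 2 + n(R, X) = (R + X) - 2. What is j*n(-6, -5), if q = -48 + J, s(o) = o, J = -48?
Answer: 1395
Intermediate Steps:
q = -96 (q = -48 - 48 = -96)
n(R, X) = -4 + R + X (n(R, X) = -2 + ((R + X) - 2) = -2 + (-2 + R + X) = -4 + R + X)
j = -93 (j = (-3*(-2) - 3) - 96 = (6 - 3) - 96 = 3 - 96 = -93)
j*n(-6, -5) = -93*(-4 - 6 - 5) = -93*(-15) = 1395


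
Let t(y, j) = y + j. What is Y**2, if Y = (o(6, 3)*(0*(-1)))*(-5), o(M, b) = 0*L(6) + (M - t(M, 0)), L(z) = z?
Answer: 0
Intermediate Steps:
t(y, j) = j + y
o(M, b) = 0 (o(M, b) = 0*6 + (M - (0 + M)) = 0 + (M - M) = 0 + 0 = 0)
Y = 0 (Y = (0*(0*(-1)))*(-5) = (0*0)*(-5) = 0*(-5) = 0)
Y**2 = 0**2 = 0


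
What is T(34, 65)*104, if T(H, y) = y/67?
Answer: 6760/67 ≈ 100.90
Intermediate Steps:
T(H, y) = y/67 (T(H, y) = y*(1/67) = y/67)
T(34, 65)*104 = ((1/67)*65)*104 = (65/67)*104 = 6760/67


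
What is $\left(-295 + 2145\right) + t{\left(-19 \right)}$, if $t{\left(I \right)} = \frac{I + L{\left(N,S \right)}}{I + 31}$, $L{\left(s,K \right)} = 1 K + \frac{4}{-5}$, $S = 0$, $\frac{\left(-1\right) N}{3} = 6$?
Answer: $\frac{36967}{20} \approx 1848.3$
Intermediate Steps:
$N = -18$ ($N = \left(-3\right) 6 = -18$)
$L{\left(s,K \right)} = - \frac{4}{5} + K$ ($L{\left(s,K \right)} = K + 4 \left(- \frac{1}{5}\right) = K - \frac{4}{5} = - \frac{4}{5} + K$)
$t{\left(I \right)} = \frac{- \frac{4}{5} + I}{31 + I}$ ($t{\left(I \right)} = \frac{I + \left(- \frac{4}{5} + 0\right)}{I + 31} = \frac{I - \frac{4}{5}}{31 + I} = \frac{- \frac{4}{5} + I}{31 + I}$)
$\left(-295 + 2145\right) + t{\left(-19 \right)} = \left(-295 + 2145\right) + \frac{- \frac{4}{5} - 19}{31 - 19} = 1850 + \frac{1}{12} \left(- \frac{99}{5}\right) = 1850 - \frac{33}{20} = \frac{36967}{20}$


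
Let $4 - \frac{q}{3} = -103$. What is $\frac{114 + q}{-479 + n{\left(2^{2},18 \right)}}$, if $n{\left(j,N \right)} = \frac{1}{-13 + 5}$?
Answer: $- \frac{3480}{3833} \approx -0.9079$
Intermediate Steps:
$q = 321$ ($q = 12 - -309 = 12 + 309 = 321$)
$n{\left(j,N \right)} = - \frac{1}{8}$ ($n{\left(j,N \right)} = \frac{1}{-8} = - \frac{1}{8}$)
$\frac{114 + q}{-479 + n{\left(2^{2},18 \right)}} = \frac{114 + 321}{-479 - \frac{1}{8}} = \frac{435}{- \frac{3833}{8}} = 435 \left(- \frac{8}{3833}\right) = - \frac{3480}{3833}$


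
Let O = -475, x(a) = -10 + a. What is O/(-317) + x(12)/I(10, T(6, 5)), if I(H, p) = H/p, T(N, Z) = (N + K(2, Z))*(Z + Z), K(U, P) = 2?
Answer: 5547/317 ≈ 17.498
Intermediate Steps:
T(N, Z) = 2*Z*(2 + N) (T(N, Z) = (N + 2)*(Z + Z) = (2 + N)*(2*Z) = 2*Z*(2 + N))
O/(-317) + x(12)/I(10, T(6, 5)) = -475/(-317) + (-10 + 12)/((10/((2*5*(2 + 6))))) = -475*(-1/317) + 2/((10/((2*5*8)))) = 475/317 + 2/((10/80)) = 475/317 + 2/((10*(1/80))) = 475/317 + 2/(⅛) = 475/317 + 2*8 = 475/317 + 16 = 5547/317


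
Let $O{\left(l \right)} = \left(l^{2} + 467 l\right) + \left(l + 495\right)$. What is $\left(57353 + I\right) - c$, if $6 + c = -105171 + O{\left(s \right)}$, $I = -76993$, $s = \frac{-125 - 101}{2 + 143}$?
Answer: $\frac{1803293334}{21025} \approx 85769.0$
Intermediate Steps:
$s = - \frac{226}{145} \approx -1.5586$
$O{\left(l \right)} = 495 + l^{2} + 468 l$ ($O{\left(l \right)} = \left(l^{2} + 467 l\right) + \left(495 + l\right) = 495 + l^{2} + 468 l$)
$c = - \frac{2216224334}{21025}$ ($c = -6 + \left(-105171 + \left(495 + \left(- \frac{226}{145}\right)^{2} + 468 \left(- \frac{226}{145}\right)\right)\right) = -6 + \left(-105171 + \left(495 + \frac{51076}{21025} - \frac{105768}{145}\right)\right) = -6 - \frac{2216098184}{21025} = - \frac{2216224334}{21025} \approx -1.0541 \cdot 10^{5}$)
$\left(57353 + I\right) - c = \left(57353 - 76993\right) - - \frac{2216224334}{21025} = -19640 + \frac{2216224334}{21025} = \frac{1803293334}{21025}$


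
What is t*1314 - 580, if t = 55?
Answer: 71690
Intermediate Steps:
t*1314 - 580 = 55*1314 - 580 = 72270 - 580 = 71690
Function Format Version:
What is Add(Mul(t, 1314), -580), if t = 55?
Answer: 71690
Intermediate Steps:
Add(Mul(t, 1314), -580) = Add(Mul(55, 1314), -580) = Add(72270, -580) = 71690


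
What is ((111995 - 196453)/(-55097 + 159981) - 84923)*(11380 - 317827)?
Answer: 1364784451335165/52442 ≈ 2.6025e+10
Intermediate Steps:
((111995 - 196453)/(-55097 + 159981) - 84923)*(11380 - 317827) = (-84458/104884 - 84923)*(-306447) = (-84458*1/104884 - 84923)*(-306447) = (-42229/52442 - 84923)*(-306447) = -4453574195/52442*(-306447) = 1364784451335165/52442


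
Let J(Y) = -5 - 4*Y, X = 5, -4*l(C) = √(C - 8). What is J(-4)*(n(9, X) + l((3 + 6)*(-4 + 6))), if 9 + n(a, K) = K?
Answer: -44 - 11*√10/4 ≈ -52.696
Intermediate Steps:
l(C) = -√(-8 + C)/4 (l(C) = -√(C - 8)/4 = -√(-8 + C)/4)
n(a, K) = -9 + K
J(-4)*(n(9, X) + l((3 + 6)*(-4 + 6))) = (-5 - 4*(-4))*((-9 + 5) - √(-8 + (3 + 6)*(-4 + 6))/4) = (-5 + 16)*(-4 - √(-8 + 9*2)/4) = 11*(-4 - √(-8 + 18)/4) = 11*(-4 - √10/4) = -44 - 11*√10/4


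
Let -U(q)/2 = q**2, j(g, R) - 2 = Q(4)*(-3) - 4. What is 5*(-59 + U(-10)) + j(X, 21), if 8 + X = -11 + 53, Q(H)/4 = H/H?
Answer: -1309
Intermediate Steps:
Q(H) = 4 (Q(H) = 4*(H/H) = 4*1 = 4)
X = 34 (X = -8 + (-11 + 53) = -8 + 42 = 34)
j(g, R) = -14 (j(g, R) = 2 + (4*(-3) - 4) = 2 + (-12 - 4) = 2 - 16 = -14)
U(q) = -2*q**2
5*(-59 + U(-10)) + j(X, 21) = 5*(-59 - 2*(-10)**2) - 14 = 5*(-59 - 2*100) - 14 = 5*(-59 - 200) - 14 = 5*(-259) - 14 = -1295 - 14 = -1309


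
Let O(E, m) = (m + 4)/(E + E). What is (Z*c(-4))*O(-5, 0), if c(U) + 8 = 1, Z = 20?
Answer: 56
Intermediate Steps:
O(E, m) = (4 + m)/(2*E) (O(E, m) = (4 + m)/((2*E)) = (4 + m)*(1/(2*E)) = (4 + m)/(2*E))
c(U) = -7 (c(U) = -8 + 1 = -7)
(Z*c(-4))*O(-5, 0) = (20*(-7))*((½)*(4 + 0)/(-5)) = -70*(-1)*4/5 = -140*(-⅖) = 56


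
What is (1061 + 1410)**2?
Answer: 6105841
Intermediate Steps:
(1061 + 1410)**2 = 2471**2 = 6105841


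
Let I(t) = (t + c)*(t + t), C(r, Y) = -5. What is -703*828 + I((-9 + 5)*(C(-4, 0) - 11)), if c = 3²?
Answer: -572740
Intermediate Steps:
c = 9
I(t) = 2*t*(9 + t) (I(t) = (t + 9)*(t + t) = (9 + t)*(2*t) = 2*t*(9 + t))
-703*828 + I((-9 + 5)*(C(-4, 0) - 11)) = -703*828 + 2*((-9 + 5)*(-5 - 11))*(9 + (-9 + 5)*(-5 - 11)) = -582084 + 2*(-4*(-16))*(9 - 4*(-16)) = -582084 + 2*64*(9 + 64) = -582084 + 2*64*73 = -582084 + 9344 = -572740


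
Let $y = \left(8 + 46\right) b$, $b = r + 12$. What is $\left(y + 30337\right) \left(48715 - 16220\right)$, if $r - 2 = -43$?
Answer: $934913645$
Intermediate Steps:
$r = -41$ ($r = 2 - 43 = -41$)
$b = -29$ ($b = -41 + 12 = -29$)
$y = -1566$ ($y = \left(8 + 46\right) \left(-29\right) = 54 \left(-29\right) = -1566$)
$\left(y + 30337\right) \left(48715 - 16220\right) = \left(-1566 + 30337\right) \left(48715 - 16220\right) = 28771 \cdot 32495 = 934913645$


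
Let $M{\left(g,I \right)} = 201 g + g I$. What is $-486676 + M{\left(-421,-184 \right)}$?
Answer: $-493833$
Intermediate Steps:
$M{\left(g,I \right)} = 201 g + I g$
$-486676 + M{\left(-421,-184 \right)} = -486676 - 421 \left(201 - 184\right) = -486676 - 7157 = -493833$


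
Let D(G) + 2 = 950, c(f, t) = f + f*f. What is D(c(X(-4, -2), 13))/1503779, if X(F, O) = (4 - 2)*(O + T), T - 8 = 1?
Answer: 948/1503779 ≈ 0.00063041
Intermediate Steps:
T = 9 (T = 8 + 1 = 9)
X(F, O) = 18 + 2*O (X(F, O) = (4 - 2)*(O + 9) = 2*(9 + O) = 18 + 2*O)
c(f, t) = f + f**2
D(G) = 948 (D(G) = -2 + 950 = 948)
D(c(X(-4, -2), 13))/1503779 = 948/1503779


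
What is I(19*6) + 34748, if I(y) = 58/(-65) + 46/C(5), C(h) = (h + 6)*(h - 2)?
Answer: 74535536/2145 ≈ 34749.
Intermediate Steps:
C(h) = (-2 + h)*(6 + h) (C(h) = (6 + h)*(-2 + h) = (-2 + h)*(6 + h))
I(y) = 1076/2145 (I(y) = 58/(-65) + 46/(-12 + 5² + 4*5) = 58*(-1/65) + 46/(-12 + 25 + 20) = -58/65 + 46/33 = 1076/2145)
I(19*6) + 34748 = 1076/2145 + 34748 = 74535536/2145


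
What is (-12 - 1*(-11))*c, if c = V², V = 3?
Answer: -9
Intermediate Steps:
c = 9 (c = 3² = 9)
(-12 - 1*(-11))*c = (-12 - 1*(-11))*9 = (-12 + 11)*9 = -1*9 = -9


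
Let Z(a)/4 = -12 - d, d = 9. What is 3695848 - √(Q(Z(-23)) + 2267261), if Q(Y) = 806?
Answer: 3695848 - √2268067 ≈ 3.6943e+6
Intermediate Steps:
Z(a) = -84 (Z(a) = 4*(-12 - 1*9) = 4*(-12 - 9) = 4*(-21) = -84)
3695848 - √(Q(Z(-23)) + 2267261) = 3695848 - √(806 + 2267261) = 3695848 - √2268067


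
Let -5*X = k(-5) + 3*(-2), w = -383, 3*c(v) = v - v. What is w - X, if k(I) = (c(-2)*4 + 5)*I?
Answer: -1946/5 ≈ -389.20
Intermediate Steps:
c(v) = 0 (c(v) = (v - v)/3 = (⅓)*0 = 0)
k(I) = 5*I (k(I) = (0*4 + 5)*I = (0 + 5)*I = 5*I)
X = 31/5 (X = -(5*(-5) + 3*(-2))/5 = -(-25 - 6)/5 = -⅕*(-31) = 31/5 ≈ 6.2000)
w - X = -383 - 1*31/5 = -383 - 31/5 = -1946/5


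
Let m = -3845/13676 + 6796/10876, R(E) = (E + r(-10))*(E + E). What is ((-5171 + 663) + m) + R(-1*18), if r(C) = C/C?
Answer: -144860150455/37185044 ≈ -3895.7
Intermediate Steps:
r(C) = 1
R(E) = 2*E*(1 + E) (R(E) = (E + 1)*(E + E) = (1 + E)*(2*E) = 2*E*(1 + E))
m = 12780969/37185044 (m = -3845*1/13676 + 6796*(1/10876) = -3845/13676 + 1699/2719 = 12780969/37185044 ≈ 0.34371)
((-5171 + 663) + m) + R(-1*18) = ((-5171 + 663) + 12780969/37185044) + 2*(-1*18)*(1 - 1*18) = (-4508 + 12780969/37185044) + 2*(-18)*(1 - 18) = -167617397383/37185044 + 2*(-18)*(-17) = -167617397383/37185044 + 612 = -144860150455/37185044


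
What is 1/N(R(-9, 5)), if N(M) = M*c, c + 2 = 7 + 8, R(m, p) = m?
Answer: -1/117 ≈ -0.0085470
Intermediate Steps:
c = 13 (c = -2 + (7 + 8) = -2 + 15 = 13)
N(M) = 13*M (N(M) = M*13 = 13*M)
1/N(R(-9, 5)) = 1/(13*(-9)) = 1/(-117) = -1/117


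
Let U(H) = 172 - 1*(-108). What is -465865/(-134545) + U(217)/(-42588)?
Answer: 141447043/40928589 ≈ 3.4559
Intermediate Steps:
U(H) = 280 (U(H) = 172 + 108 = 280)
-465865/(-134545) + U(217)/(-42588) = -465865/(-134545) + 280/(-42588) = -465865*(-1/134545) + 280*(-1/42588) = 93173/26909 - 10/1521 = 141447043/40928589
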